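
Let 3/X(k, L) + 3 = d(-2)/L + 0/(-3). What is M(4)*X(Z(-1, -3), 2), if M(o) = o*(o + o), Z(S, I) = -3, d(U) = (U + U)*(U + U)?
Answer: 96/5 ≈ 19.200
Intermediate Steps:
d(U) = 4*U**2 (d(U) = (2*U)*(2*U) = 4*U**2)
M(o) = 2*o**2 (M(o) = o*(2*o) = 2*o**2)
X(k, L) = 3/(-3 + 16/L) (X(k, L) = 3/(-3 + ((4*(-2)**2)/L + 0/(-3))) = 3/(-3 + ((4*4)/L + 0*(-1/3))) = 3/(-3 + (16/L + 0)) = 3/(-3 + 16/L))
M(4)*X(Z(-1, -3), 2) = (2*4**2)*(-3*2/(-16 + 3*2)) = (2*16)*(-3*2/(-16 + 6)) = 32*(-3*2/(-10)) = 32*(-3*2*(-1/10)) = 32*(3/5) = 96/5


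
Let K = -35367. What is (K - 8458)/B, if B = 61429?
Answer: -43825/61429 ≈ -0.71343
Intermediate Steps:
(K - 8458)/B = (-35367 - 8458)/61429 = -43825*1/61429 = -43825/61429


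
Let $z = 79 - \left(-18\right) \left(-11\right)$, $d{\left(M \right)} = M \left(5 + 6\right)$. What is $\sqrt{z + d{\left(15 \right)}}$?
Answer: $\sqrt{46} \approx 6.7823$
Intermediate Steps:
$d{\left(M \right)} = 11 M$ ($d{\left(M \right)} = M 11 = 11 M$)
$z = -119$ ($z = 79 - 198 = -119$)
$\sqrt{z + d{\left(15 \right)}} = \sqrt{-119 + 11 \cdot 15} = \sqrt{-119 + 165} = \sqrt{46}$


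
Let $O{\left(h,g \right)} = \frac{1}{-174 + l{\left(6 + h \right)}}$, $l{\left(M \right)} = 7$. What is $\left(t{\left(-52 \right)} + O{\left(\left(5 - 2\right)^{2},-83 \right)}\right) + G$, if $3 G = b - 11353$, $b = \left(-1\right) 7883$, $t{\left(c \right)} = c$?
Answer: $- \frac{1079489}{167} \approx -6464.0$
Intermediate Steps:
$b = -7883$
$O{\left(h,g \right)} = - \frac{1}{167}$ ($O{\left(h,g \right)} = \frac{1}{-174 + 7} = \frac{1}{-167} = - \frac{1}{167}$)
$G = -6412$ ($G = \frac{-7883 - 11353}{3} = \frac{1}{3} \left(-19236\right) = -6412$)
$\left(t{\left(-52 \right)} + O{\left(\left(5 - 2\right)^{2},-83 \right)}\right) + G = \left(-52 - \frac{1}{167}\right) - 6412 = - \frac{8685}{167} - 6412 = - \frac{1079489}{167}$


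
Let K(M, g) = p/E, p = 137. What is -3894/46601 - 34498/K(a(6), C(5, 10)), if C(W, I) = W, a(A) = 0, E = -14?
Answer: 22506444694/6384337 ≈ 3525.3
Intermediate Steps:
K(M, g) = -137/14 (K(M, g) = 137/(-14) = 137*(-1/14) = -137/14)
-3894/46601 - 34498/K(a(6), C(5, 10)) = -3894/46601 - 34498/(-137/14) = -3894*1/46601 - 34498*(-14/137) = -3894/46601 + 482972/137 = 22506444694/6384337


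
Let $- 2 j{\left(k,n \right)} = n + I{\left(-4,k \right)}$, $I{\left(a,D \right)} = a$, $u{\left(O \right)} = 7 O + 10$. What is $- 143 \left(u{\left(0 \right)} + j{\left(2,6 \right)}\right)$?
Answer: $-1287$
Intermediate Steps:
$u{\left(O \right)} = 10 + 7 O$
$j{\left(k,n \right)} = 2 - \frac{n}{2}$ ($j{\left(k,n \right)} = - \frac{n - 4}{2} = - \frac{-4 + n}{2} = 2 - \frac{n}{2}$)
$- 143 \left(u{\left(0 \right)} + j{\left(2,6 \right)}\right) = - 143 \left(\left(10 + 7 \cdot 0\right) + \left(2 - 3\right)\right) = - 143 \left(\left(10 + 0\right) + \left(2 - 3\right)\right) = - 143 \left(10 - 1\right) = \left(-143\right) 9 = -1287$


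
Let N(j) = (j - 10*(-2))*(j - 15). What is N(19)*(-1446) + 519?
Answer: -225057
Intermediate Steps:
N(j) = (-15 + j)*(20 + j) (N(j) = (j + 20)*(-15 + j) = (20 + j)*(-15 + j) = (-15 + j)*(20 + j))
N(19)*(-1446) + 519 = (-300 + 19² + 5*19)*(-1446) + 519 = (-300 + 361 + 95)*(-1446) + 519 = 156*(-1446) + 519 = -225576 + 519 = -225057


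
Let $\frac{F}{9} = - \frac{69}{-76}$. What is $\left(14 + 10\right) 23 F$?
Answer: $\frac{85698}{19} \approx 4510.4$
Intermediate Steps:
$F = \frac{621}{76}$ ($F = 9 \left(- \frac{69}{-76}\right) = 9 \left(\left(-69\right) \left(- \frac{1}{76}\right)\right) = 9 \cdot \frac{69}{76} = \frac{621}{76} \approx 8.1711$)
$\left(14 + 10\right) 23 F = \left(14 + 10\right) 23 \cdot \frac{621}{76} = 24 \cdot 23 \cdot \frac{621}{76} = 552 \cdot \frac{621}{76} = \frac{85698}{19}$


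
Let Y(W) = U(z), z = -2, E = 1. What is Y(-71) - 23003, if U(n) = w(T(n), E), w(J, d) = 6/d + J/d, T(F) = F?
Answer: -22999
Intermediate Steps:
U(n) = 6 + n (U(n) = (6 + n)/1 = 1*(6 + n) = 6 + n)
Y(W) = 4 (Y(W) = 6 - 2 = 4)
Y(-71) - 23003 = 4 - 23003 = -22999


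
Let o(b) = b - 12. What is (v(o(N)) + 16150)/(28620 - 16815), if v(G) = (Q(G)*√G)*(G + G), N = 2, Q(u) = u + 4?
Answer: 3230/2361 + 8*I*√10/787 ≈ 1.3681 + 0.032145*I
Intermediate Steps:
Q(u) = 4 + u
o(b) = -12 + b
v(G) = 2*G^(3/2)*(4 + G) (v(G) = ((4 + G)*√G)*(G + G) = (√G*(4 + G))*(2*G) = 2*G^(3/2)*(4 + G))
(v(o(N)) + 16150)/(28620 - 16815) = (2*(-12 + 2)^(3/2)*(4 + (-12 + 2)) + 16150)/(28620 - 16815) = (2*(-10)^(3/2)*(4 - 10) + 16150)/11805 = (2*(-10*I*√10)*(-6) + 16150)*(1/11805) = (120*I*√10 + 16150)*(1/11805) = (16150 + 120*I*√10)*(1/11805) = 3230/2361 + 8*I*√10/787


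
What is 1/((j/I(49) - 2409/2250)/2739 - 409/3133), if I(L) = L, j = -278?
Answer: -315362297250/41945728901 ≈ -7.5183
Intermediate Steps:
1/((j/I(49) - 2409/2250)/2739 - 409/3133) = 1/((-278/49 - 2409/2250)/2739 - 409/3133) = 1/((-278*1/49 - 2409*1/2250)*(1/2739) - 409*1/3133) = 1/((-278/49 - 803/750)*(1/2739) - 409/3133) = 1/(-247847/36750*1/2739 - 409/3133) = 1/(-247847/100658250 - 409/3133) = 1/(-41945728901/315362297250) = -315362297250/41945728901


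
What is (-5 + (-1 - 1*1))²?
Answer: 49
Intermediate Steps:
(-5 + (-1 - 1*1))² = (-5 + (-1 - 1))² = (-5 - 2)² = (-7)² = 49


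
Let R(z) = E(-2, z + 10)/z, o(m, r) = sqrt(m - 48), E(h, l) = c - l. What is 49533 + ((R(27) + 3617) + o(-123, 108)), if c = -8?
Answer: 159445/3 + 3*I*sqrt(19) ≈ 53148.0 + 13.077*I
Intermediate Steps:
E(h, l) = -8 - l
o(m, r) = sqrt(-48 + m)
R(z) = (-18 - z)/z (R(z) = (-8 - (z + 10))/z = (-8 - (10 + z))/z = (-8 + (-10 - z))/z = (-18 - z)/z)
49533 + ((R(27) + 3617) + o(-123, 108)) = 49533 + (((-18 - 1*27)/27 + 3617) + sqrt(-48 - 123)) = 49533 + (((-18 - 27)/27 + 3617) + sqrt(-171)) = 49533 + (((1/27)*(-45) + 3617) + 3*I*sqrt(19)) = 49533 + ((-5/3 + 3617) + 3*I*sqrt(19)) = 49533 + (10846/3 + 3*I*sqrt(19)) = 159445/3 + 3*I*sqrt(19)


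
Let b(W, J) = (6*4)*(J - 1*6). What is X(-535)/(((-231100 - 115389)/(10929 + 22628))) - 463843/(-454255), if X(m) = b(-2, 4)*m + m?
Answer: -8151818243784/3348816185 ≈ -2434.2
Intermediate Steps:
b(W, J) = -144 + 24*J (b(W, J) = 24*(J - 6) = 24*(-6 + J) = -144 + 24*J)
X(m) = -47*m (X(m) = (-144 + 24*4)*m + m = (-144 + 96)*m + m = -48*m + m = -47*m)
X(-535)/(((-231100 - 115389)/(10929 + 22628))) - 463843/(-454255) = (-47*(-535))/(((-231100 - 115389)/(10929 + 22628))) - 463843/(-454255) = 25145/((-346489/33557)) - 463843*(-1/454255) = 25145/((-346489*1/33557)) + 9869/9665 = 25145/(-346489/33557) + 9869/9665 = 25145*(-33557/346489) + 9869/9665 = -843790765/346489 + 9869/9665 = -8151818243784/3348816185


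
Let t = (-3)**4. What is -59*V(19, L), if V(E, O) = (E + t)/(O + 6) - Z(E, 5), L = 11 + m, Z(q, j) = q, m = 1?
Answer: 7139/9 ≈ 793.22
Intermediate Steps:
t = 81
L = 12 (L = 11 + 1 = 12)
V(E, O) = -E + (81 + E)/(6 + O) (V(E, O) = (E + 81)/(O + 6) - E = (81 + E)/(6 + O) - E = -E + (81 + E)/(6 + O))
-59*V(19, L) = -59*(81 - 5*19 - 1*19*12)/(6 + 12) = -59*(81 - 95 - 228)/18 = -59*(-242)/18 = -59*(-121/9) = 7139/9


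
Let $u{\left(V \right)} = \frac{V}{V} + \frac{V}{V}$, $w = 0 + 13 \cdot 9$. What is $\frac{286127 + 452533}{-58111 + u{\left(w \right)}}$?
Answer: $- \frac{738660}{58109} \approx -12.712$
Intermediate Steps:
$w = 117$ ($w = 0 + 117 = 117$)
$u{\left(V \right)} = 2$ ($u{\left(V \right)} = 1 + 1 = 2$)
$\frac{286127 + 452533}{-58111 + u{\left(w \right)}} = \frac{286127 + 452533}{-58111 + 2} = \frac{738660}{-58109} = 738660 \left(- \frac{1}{58109}\right) = - \frac{738660}{58109}$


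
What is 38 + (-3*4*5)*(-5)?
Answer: 338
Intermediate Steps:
38 + (-3*4*5)*(-5) = 38 - 12*5*(-5) = 38 - 60*(-5) = 38 + 300 = 338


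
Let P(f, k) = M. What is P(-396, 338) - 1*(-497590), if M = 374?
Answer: 497964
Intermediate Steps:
P(f, k) = 374
P(-396, 338) - 1*(-497590) = 374 - 1*(-497590) = 374 + 497590 = 497964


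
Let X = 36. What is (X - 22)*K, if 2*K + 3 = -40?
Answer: -301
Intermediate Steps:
K = -43/2 (K = -3/2 + (½)*(-40) = -3/2 - 20 = -43/2 ≈ -21.500)
(X - 22)*K = (36 - 22)*(-43/2) = 14*(-43/2) = -301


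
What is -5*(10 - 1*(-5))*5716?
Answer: -428700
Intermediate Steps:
-5*(10 - 1*(-5))*5716 = -5*(10 + 5)*5716 = -5*15*5716 = -75*5716 = -428700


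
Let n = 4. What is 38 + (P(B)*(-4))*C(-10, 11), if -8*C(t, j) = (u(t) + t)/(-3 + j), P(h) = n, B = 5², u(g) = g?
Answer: 33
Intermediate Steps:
B = 25
P(h) = 4
C(t, j) = -t/(4*(-3 + j)) (C(t, j) = -(t + t)/(8*(-3 + j)) = -2*t/(8*(-3 + j)) = -t/(4*(-3 + j)))
38 + (P(B)*(-4))*C(-10, 11) = 38 + (4*(-4))*(-1*(-10)/(-12 + 4*11)) = 38 - (-16)*(-10)/(-12 + 44) = 38 - (-16)*(-10)/32 = 38 - 16*5/16 = 38 - 5 = 33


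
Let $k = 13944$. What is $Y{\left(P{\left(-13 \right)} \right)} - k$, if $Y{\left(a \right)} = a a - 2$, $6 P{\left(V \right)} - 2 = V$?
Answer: $- \frac{501935}{36} \approx -13943.0$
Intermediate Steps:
$P{\left(V \right)} = \frac{1}{3} + \frac{V}{6}$
$Y{\left(a \right)} = -2 + a^{2}$ ($Y{\left(a \right)} = a^{2} - 2 = -2 + a^{2}$)
$Y{\left(P{\left(-13 \right)} \right)} - k = \left(-2 + \left(\frac{1}{3} + \frac{1}{6} \left(-13\right)\right)^{2}\right) - 13944 = \left(-2 + \left(\frac{1}{3} - \frac{13}{6}\right)^{2}\right) - 13944 = \left(-2 + \left(- \frac{11}{6}\right)^{2}\right) - 13944 = \left(-2 + \frac{121}{36}\right) - 13944 = \frac{49}{36} - 13944 = - \frac{501935}{36}$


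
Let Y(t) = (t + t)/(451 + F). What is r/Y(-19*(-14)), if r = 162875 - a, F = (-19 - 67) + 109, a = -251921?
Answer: 49153326/133 ≈ 3.6957e+5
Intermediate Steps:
F = 23 (F = -86 + 109 = 23)
r = 414796 (r = 162875 - 1*(-251921) = 162875 + 251921 = 414796)
Y(t) = t/237 (Y(t) = (t + t)/(451 + 23) = (2*t)/474 = (2*t)*(1/474) = t/237)
r/Y(-19*(-14)) = 414796/(((-19*(-14))/237)) = 414796/(((1/237)*266)) = 414796/(266/237) = 414796*(237/266) = 49153326/133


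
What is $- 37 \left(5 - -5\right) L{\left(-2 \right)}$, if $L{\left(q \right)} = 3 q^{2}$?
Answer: $-4440$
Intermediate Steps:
$- 37 \left(5 - -5\right) L{\left(-2 \right)} = - 37 \left(5 - -5\right) 3 \left(-2\right)^{2} = - 37 \left(5 + 5\right) 3 \cdot 4 = \left(-37\right) 10 \cdot 12 = \left(-370\right) 12 = -4440$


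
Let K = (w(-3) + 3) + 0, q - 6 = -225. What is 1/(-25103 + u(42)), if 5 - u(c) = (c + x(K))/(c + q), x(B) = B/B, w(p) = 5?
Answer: -177/4442303 ≈ -3.9844e-5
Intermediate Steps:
q = -219 (q = 6 - 225 = -219)
K = 8 (K = (5 + 3) + 0 = 8 + 0 = 8)
x(B) = 1
u(c) = 5 - (1 + c)/(-219 + c) (u(c) = 5 - (c + 1)/(c - 219) = 5 - (1 + c)/(-219 + c))
1/(-25103 + u(42)) = 1/(-25103 + 4*(-274 + 42)/(-219 + 42)) = 1/(-25103 + 4*(-232)/(-177)) = 1/(-25103 + 4*(-1/177)*(-232)) = 1/(-25103 + 928/177) = 1/(-4442303/177) = -177/4442303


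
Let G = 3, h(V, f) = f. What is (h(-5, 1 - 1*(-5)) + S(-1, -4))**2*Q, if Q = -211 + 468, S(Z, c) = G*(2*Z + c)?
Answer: 37008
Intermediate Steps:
S(Z, c) = 3*c + 6*Z (S(Z, c) = 3*(2*Z + c) = 3*(c + 2*Z) = 3*c + 6*Z)
Q = 257
(h(-5, 1 - 1*(-5)) + S(-1, -4))**2*Q = ((1 - 1*(-5)) + (3*(-4) + 6*(-1)))**2*257 = ((1 + 5) + (-12 - 6))**2*257 = (6 - 18)**2*257 = (-12)**2*257 = 144*257 = 37008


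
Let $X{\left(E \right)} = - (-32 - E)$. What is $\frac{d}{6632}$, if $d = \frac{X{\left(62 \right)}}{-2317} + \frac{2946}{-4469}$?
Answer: $- \frac{905746}{8584023917} \approx -0.00010552$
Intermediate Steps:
$X{\left(E \right)} = 32 + E$
$d = - \frac{7245968}{10354673}$ ($d = \frac{32 + 62}{-2317} + \frac{2946}{-4469} = 94 \left(- \frac{1}{2317}\right) + 2946 \left(- \frac{1}{4469}\right) = - \frac{94}{2317} - \frac{2946}{4469} = - \frac{7245968}{10354673} \approx -0.69978$)
$\frac{d}{6632} = - \frac{7245968}{10354673 \cdot 6632} = \left(- \frac{7245968}{10354673}\right) \frac{1}{6632} = - \frac{905746}{8584023917}$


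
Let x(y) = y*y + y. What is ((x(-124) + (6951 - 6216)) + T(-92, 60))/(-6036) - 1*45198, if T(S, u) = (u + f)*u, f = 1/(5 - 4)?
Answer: -90944925/2012 ≈ -45201.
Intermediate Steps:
f = 1 (f = 1/1 = 1)
x(y) = y + y² (x(y) = y² + y = y + y²)
T(S, u) = u*(1 + u) (T(S, u) = (u + 1)*u = (1 + u)*u = u*(1 + u))
((x(-124) + (6951 - 6216)) + T(-92, 60))/(-6036) - 1*45198 = ((-124*(1 - 124) + (6951 - 6216)) + 60*(1 + 60))/(-6036) - 1*45198 = ((-124*(-123) + 735) + 60*61)*(-1/6036) - 45198 = ((15252 + 735) + 3660)*(-1/6036) - 45198 = (15987 + 3660)*(-1/6036) - 45198 = 19647*(-1/6036) - 45198 = -6549/2012 - 45198 = -90944925/2012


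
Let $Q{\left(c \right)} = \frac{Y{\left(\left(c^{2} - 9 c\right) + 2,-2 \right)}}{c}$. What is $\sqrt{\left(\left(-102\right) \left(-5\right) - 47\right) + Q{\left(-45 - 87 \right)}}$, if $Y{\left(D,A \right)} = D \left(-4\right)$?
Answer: $\frac{\sqrt{1118469}}{33} \approx 32.048$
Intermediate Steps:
$Y{\left(D,A \right)} = - 4 D$
$Q{\left(c \right)} = \frac{-8 - 4 c^{2} + 36 c}{c}$ ($Q{\left(c \right)} = \frac{\left(-4\right) \left(\left(c^{2} - 9 c\right) + 2\right)}{c} = \frac{\left(-4\right) \left(2 + c^{2} - 9 c\right)}{c} = \frac{-8 - 4 c^{2} + 36 c}{c}$)
$\sqrt{\left(\left(-102\right) \left(-5\right) - 47\right) + Q{\left(-45 - 87 \right)}} = \sqrt{\left(\left(-102\right) \left(-5\right) - 47\right) - \left(-36 + 4 \left(-45 - 87\right) + \frac{8}{-45 - 87}\right)} = \sqrt{\left(510 - 47\right) - \left(-36 + 4 \left(-45 - 87\right) + \frac{8}{-45 - 87}\right)} = \sqrt{463 - \left(-564 - \frac{2}{33}\right)} = \sqrt{463 + \left(36 - - \frac{2}{33} + 528\right)} = \sqrt{463 + \left(36 + \frac{2}{33} + 528\right)} = \sqrt{463 + \frac{18614}{33}} = \sqrt{\frac{33893}{33}} = \frac{\sqrt{1118469}}{33}$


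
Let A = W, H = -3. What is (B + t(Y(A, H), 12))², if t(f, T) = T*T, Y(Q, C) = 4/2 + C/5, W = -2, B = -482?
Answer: 114244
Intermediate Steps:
A = -2
Y(Q, C) = 2 + C/5 (Y(Q, C) = 4*(½) + C*(⅕) = 2 + C/5)
t(f, T) = T²
(B + t(Y(A, H), 12))² = (-482 + 12²)² = (-482 + 144)² = (-338)² = 114244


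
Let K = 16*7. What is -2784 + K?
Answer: -2672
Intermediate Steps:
K = 112
-2784 + K = -2784 + 112 = -2672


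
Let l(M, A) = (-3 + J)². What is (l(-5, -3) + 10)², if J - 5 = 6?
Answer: 5476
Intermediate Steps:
J = 11 (J = 5 + 6 = 11)
l(M, A) = 64 (l(M, A) = (-3 + 11)² = 8² = 64)
(l(-5, -3) + 10)² = (64 + 10)² = 74² = 5476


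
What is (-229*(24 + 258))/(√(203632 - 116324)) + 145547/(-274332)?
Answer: -145547/274332 - 32289*√21827/21827 ≈ -219.08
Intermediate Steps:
(-229*(24 + 258))/(√(203632 - 116324)) + 145547/(-274332) = (-229*282)/(√87308) + 145547*(-1/274332) = -64578*√21827/43654 - 145547/274332 = -32289*√21827/21827 - 145547/274332 = -145547/274332 - 32289*√21827/21827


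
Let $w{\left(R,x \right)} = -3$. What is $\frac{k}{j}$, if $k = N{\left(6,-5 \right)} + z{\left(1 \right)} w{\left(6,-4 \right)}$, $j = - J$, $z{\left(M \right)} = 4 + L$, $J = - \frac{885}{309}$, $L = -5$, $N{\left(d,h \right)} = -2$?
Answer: $\frac{103}{295} \approx 0.34915$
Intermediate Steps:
$J = - \frac{295}{103}$ ($J = \left(-885\right) \frac{1}{309} = - \frac{295}{103} \approx -2.8641$)
$z{\left(M \right)} = -1$ ($z{\left(M \right)} = 4 - 5 = -1$)
$j = \frac{295}{103}$ ($j = \left(-1\right) \left(- \frac{295}{103}\right) = \frac{295}{103} \approx 2.8641$)
$k = 1$ ($k = -2 - -3 = -2 + 3 = 1$)
$\frac{k}{j} = 1 \frac{1}{\frac{295}{103}} = 1 \cdot \frac{103}{295} = \frac{103}{295}$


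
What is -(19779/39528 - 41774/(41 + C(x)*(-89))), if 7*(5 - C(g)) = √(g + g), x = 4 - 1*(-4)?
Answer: -161216561/1357128 ≈ -118.79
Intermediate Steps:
x = 8 (x = 4 + 4 = 8)
C(g) = 5 - √2*√g/7 (C(g) = 5 - √(g + g)/7 = 5 - √2*√g/7)
-(19779/39528 - 41774/(41 + C(x)*(-89))) = -(19779/39528 - 41774/(41 + (5 - √2*√8/7)*(-89))) = -(19779*(1/39528) - 41774/(41 + (5 - √2*2*√2/7)*(-89))) = -(6593/13176 - 41774/(41 + (5 - 4/7)*(-89))) = -(6593/13176 - 41774/(41 + (31/7)*(-89))) = -(6593/13176 - 41774/(41 - 2759/7)) = -(6593/13176 - 41774/(-2472/7)) = -(6593/13176 - 41774*(-7/2472)) = -(6593/13176 + 146209/1236) = -1*161216561/1357128 = -161216561/1357128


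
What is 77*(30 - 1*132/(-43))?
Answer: 109494/43 ≈ 2546.4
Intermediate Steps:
77*(30 - 1*132/(-43)) = 77*(30 - 132*(-1/43)) = 77*(30 + 132/43) = 77*(1422/43) = 109494/43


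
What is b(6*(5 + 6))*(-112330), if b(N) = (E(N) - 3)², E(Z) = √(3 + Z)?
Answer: -8761740 + 673980*√69 ≈ -3.1632e+6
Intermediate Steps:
b(N) = (-3 + √(3 + N))² (b(N) = (√(3 + N) - 3)² = (-3 + √(3 + N))²)
b(6*(5 + 6))*(-112330) = (-3 + √(3 + 6*(5 + 6)))²*(-112330) = (-3 + √(3 + 6*11))²*(-112330) = (-3 + √(3 + 66))²*(-112330) = (-3 + √69)²*(-112330) = -112330*(-3 + √69)²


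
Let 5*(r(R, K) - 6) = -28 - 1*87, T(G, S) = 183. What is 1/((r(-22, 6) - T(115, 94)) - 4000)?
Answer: -1/4200 ≈ -0.00023810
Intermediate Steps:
r(R, K) = -17 (r(R, K) = 6 + (-28 - 1*87)/5 = 6 + (-28 - 87)/5 = 6 + (⅕)*(-115) = 6 - 23 = -17)
1/((r(-22, 6) - T(115, 94)) - 4000) = 1/((-17 - 1*183) - 4000) = 1/((-17 - 183) - 4000) = 1/(-200 - 4000) = 1/(-4200) = -1/4200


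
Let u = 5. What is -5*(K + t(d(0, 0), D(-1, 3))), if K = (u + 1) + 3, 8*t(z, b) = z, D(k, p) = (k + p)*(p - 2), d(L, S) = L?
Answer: -45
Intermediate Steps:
D(k, p) = (-2 + p)*(k + p) (D(k, p) = (k + p)*(-2 + p) = (-2 + p)*(k + p))
t(z, b) = z/8
K = 9 (K = (5 + 1) + 3 = 6 + 3 = 9)
-5*(K + t(d(0, 0), D(-1, 3))) = -5*(9 + (1/8)*0) = -5*(9 + 0) = -5*9 = -45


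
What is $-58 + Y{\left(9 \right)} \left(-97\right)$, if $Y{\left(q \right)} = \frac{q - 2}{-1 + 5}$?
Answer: $- \frac{911}{4} \approx -227.75$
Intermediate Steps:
$Y{\left(q \right)} = - \frac{1}{2} + \frac{q}{4}$ ($Y{\left(q \right)} = \frac{-2 + q}{4} = \left(-2 + q\right) \frac{1}{4} = - \frac{1}{2} + \frac{q}{4}$)
$-58 + Y{\left(9 \right)} \left(-97\right) = -58 + \left(- \frac{1}{2} + \frac{1}{4} \cdot 9\right) \left(-97\right) = -58 + \left(- \frac{1}{2} + \frac{9}{4}\right) \left(-97\right) = -58 + \frac{7}{4} \left(-97\right) = -58 - \frac{679}{4} = - \frac{911}{4}$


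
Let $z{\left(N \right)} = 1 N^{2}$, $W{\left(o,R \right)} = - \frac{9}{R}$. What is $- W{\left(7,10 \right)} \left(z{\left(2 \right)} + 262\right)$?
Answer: $\frac{1197}{5} \approx 239.4$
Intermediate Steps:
$z{\left(N \right)} = N^{2}$
$- W{\left(7,10 \right)} \left(z{\left(2 \right)} + 262\right) = - \frac{-9}{10} \left(2^{2} + 262\right) = - \frac{-9}{10} \left(4 + 262\right) = \left(-1\right) \left(- \frac{9}{10}\right) 266 = \frac{9}{10} \cdot 266 = \frac{1197}{5}$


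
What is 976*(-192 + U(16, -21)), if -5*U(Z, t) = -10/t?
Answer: -3937184/21 ≈ -1.8749e+5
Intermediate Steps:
U(Z, t) = 2/t (U(Z, t) = -(-2)/t = 2/t)
976*(-192 + U(16, -21)) = 976*(-192 + 2/(-21)) = 976*(-192 + 2*(-1/21)) = 976*(-192 - 2/21) = 976*(-4034/21) = -3937184/21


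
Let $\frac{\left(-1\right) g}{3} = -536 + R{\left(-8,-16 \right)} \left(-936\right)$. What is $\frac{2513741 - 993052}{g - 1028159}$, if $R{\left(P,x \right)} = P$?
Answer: $- \frac{1520689}{1049015} \approx -1.4496$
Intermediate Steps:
$g = -20856$ ($g = - 3 \left(-536 - -7488\right) = - 3 \left(-536 + 7488\right) = \left(-3\right) 6952 = -20856$)
$\frac{2513741 - 993052}{g - 1028159} = \frac{2513741 - 993052}{-20856 - 1028159} = \frac{1520689}{-1049015} = 1520689 \left(- \frac{1}{1049015}\right) = - \frac{1520689}{1049015}$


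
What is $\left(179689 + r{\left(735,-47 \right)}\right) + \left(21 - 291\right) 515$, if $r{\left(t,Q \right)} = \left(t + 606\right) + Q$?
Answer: $41933$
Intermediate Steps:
$r{\left(t,Q \right)} = 606 + Q + t$ ($r{\left(t,Q \right)} = \left(606 + t\right) + Q = 606 + Q + t$)
$\left(179689 + r{\left(735,-47 \right)}\right) + \left(21 - 291\right) 515 = \left(179689 + \left(606 - 47 + 735\right)\right) + \left(21 - 291\right) 515 = \left(179689 + 1294\right) - 139050 = 180983 - 139050 = 41933$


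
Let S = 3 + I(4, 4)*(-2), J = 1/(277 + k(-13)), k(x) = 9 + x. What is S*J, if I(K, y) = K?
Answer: -5/273 ≈ -0.018315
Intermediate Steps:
J = 1/273 (J = 1/(277 + (9 - 13)) = 1/(277 - 4) = 1/273 ≈ 0.0036630)
S = -5 (S = 3 + 4*(-2) = 3 - 8 = -5)
S*J = -5*1/273 = -5/273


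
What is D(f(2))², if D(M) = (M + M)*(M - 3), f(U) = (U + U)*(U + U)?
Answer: 173056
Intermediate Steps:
f(U) = 4*U² (f(U) = (2*U)*(2*U) = 4*U²)
D(M) = 2*M*(-3 + M) (D(M) = (2*M)*(-3 + M) = 2*M*(-3 + M))
D(f(2))² = (2*(4*2²)*(-3 + 4*2²))² = (2*(4*4)*(-3 + 4*4))² = (2*16*(-3 + 16))² = (2*16*13)² = 416² = 173056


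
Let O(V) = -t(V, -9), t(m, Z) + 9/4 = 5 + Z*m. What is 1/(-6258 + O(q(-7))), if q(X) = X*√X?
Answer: -100172/627596377 + 1008*I*√7/627596377 ≈ -0.00015961 + 4.2494e-6*I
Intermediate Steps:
q(X) = X^(3/2)
t(m, Z) = 11/4 + Z*m (t(m, Z) = -9/4 + (5 + Z*m) = 11/4 + Z*m)
O(V) = -11/4 + 9*V (O(V) = -(11/4 - 9*V) = -11/4 + 9*V)
1/(-6258 + O(q(-7))) = 1/(-6258 + (-11/4 + 9*(-7)^(3/2))) = 1/(-6258 + (-11/4 + 9*(-7*I*√7))) = 1/(-6258 + (-11/4 - 63*I*√7)) = 1/(-25043/4 - 63*I*√7)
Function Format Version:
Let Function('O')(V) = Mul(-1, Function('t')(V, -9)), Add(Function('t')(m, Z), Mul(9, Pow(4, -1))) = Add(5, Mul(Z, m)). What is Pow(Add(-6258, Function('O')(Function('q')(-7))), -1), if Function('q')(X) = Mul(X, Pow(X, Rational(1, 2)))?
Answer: Add(Rational(-100172, 627596377), Mul(Rational(1008, 627596377), I, Pow(7, Rational(1, 2)))) ≈ Add(-0.00015961, Mul(4.2494e-6, I))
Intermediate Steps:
Function('q')(X) = Pow(X, Rational(3, 2))
Function('t')(m, Z) = Add(Rational(11, 4), Mul(Z, m)) (Function('t')(m, Z) = Add(Rational(-9, 4), Add(5, Mul(Z, m))) = Add(Rational(11, 4), Mul(Z, m)))
Function('O')(V) = Add(Rational(-11, 4), Mul(9, V)) (Function('O')(V) = Mul(-1, Add(Rational(11, 4), Mul(-9, V))) = Add(Rational(-11, 4), Mul(9, V)))
Pow(Add(-6258, Function('O')(Function('q')(-7))), -1) = Pow(Add(-6258, Add(Rational(-11, 4), Mul(9, Pow(-7, Rational(3, 2))))), -1) = Pow(Add(-6258, Add(Rational(-11, 4), Mul(9, Mul(-7, I, Pow(7, Rational(1, 2)))))), -1) = Pow(Add(-6258, Add(Rational(-11, 4), Mul(-63, I, Pow(7, Rational(1, 2))))), -1) = Pow(Add(Rational(-25043, 4), Mul(-63, I, Pow(7, Rational(1, 2)))), -1)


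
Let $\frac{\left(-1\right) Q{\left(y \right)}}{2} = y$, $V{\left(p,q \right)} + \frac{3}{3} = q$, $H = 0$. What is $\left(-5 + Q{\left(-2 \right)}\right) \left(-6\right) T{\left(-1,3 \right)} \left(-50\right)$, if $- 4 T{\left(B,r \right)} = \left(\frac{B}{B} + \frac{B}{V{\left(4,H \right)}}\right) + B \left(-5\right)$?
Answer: $525$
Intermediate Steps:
$V{\left(p,q \right)} = -1 + q$
$Q{\left(y \right)} = - 2 y$
$T{\left(B,r \right)} = - \frac{1}{4} + \frac{3 B}{2}$ ($T{\left(B,r \right)} = - \frac{\left(\frac{B}{B} + \frac{B}{-1 + 0}\right) + B \left(-5\right)}{4} = - \frac{\left(1 + \frac{B}{-1}\right) - 5 B}{4} = - \frac{\left(1 + B \left(-1\right)\right) - 5 B}{4} = - \frac{\left(1 - B\right) - 5 B}{4} = - \frac{1 - 6 B}{4} = - \frac{1}{4} + \frac{3 B}{2}$)
$\left(-5 + Q{\left(-2 \right)}\right) \left(-6\right) T{\left(-1,3 \right)} \left(-50\right) = \left(-5 - -4\right) \left(-6\right) \left(- \frac{1}{4} + \frac{3}{2} \left(-1\right)\right) \left(-50\right) = \left(-5 + 4\right) \left(-6\right) \left(- \frac{1}{4} - \frac{3}{2}\right) \left(-50\right) = \left(-1\right) \left(-6\right) \left(- \frac{7}{4}\right) \left(-50\right) = 6 \left(- \frac{7}{4}\right) \left(-50\right) = \left(- \frac{21}{2}\right) \left(-50\right) = 525$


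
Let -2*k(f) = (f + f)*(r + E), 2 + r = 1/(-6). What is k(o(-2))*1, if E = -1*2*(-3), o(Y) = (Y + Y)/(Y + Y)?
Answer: -23/6 ≈ -3.8333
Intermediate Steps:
o(Y) = 1 (o(Y) = (2*Y)/((2*Y)) = (2*Y)*(1/(2*Y)) = 1)
r = -13/6 (r = -2 + 1/(-6) = -2 - ⅙ = -13/6 ≈ -2.1667)
E = 6 (E = -2*(-3) = 6)
k(f) = -23*f/6 (k(f) = -(f + f)*(-13/6 + 6)/2 = -2*f*23/(2*6) = -23*f/6)
k(o(-2))*1 = -23/6*1*1 = -23/6*1 = -23/6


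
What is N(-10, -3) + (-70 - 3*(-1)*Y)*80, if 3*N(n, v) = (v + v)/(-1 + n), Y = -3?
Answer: -69518/11 ≈ -6319.8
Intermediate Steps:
N(n, v) = 2*v/(3*(-1 + n)) (N(n, v) = ((v + v)/(-1 + n))/3 = ((2*v)/(-1 + n))/3 = (2*v/(-1 + n))/3 = 2*v/(3*(-1 + n)))
N(-10, -3) + (-70 - 3*(-1)*Y)*80 = (⅔)*(-3)/(-1 - 10) + (-70 - 3*(-1)*(-3))*80 = (⅔)*(-3)/(-11) + (-70 - (-3)*(-3))*80 = (⅔)*(-3)*(-1/11) + (-70 - 1*9)*80 = 2/11 + (-70 - 9)*80 = 2/11 - 79*80 = 2/11 - 6320 = -69518/11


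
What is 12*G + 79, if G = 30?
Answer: 439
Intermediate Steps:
12*G + 79 = 12*30 + 79 = 360 + 79 = 439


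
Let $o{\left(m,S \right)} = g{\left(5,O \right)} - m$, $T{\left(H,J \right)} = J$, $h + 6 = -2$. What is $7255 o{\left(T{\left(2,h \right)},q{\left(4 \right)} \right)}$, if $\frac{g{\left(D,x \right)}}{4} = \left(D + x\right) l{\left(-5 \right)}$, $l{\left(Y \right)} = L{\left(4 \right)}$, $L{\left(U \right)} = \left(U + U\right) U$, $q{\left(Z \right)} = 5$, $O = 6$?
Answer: $10273080$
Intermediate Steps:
$h = -8$ ($h = -6 - 2 = -8$)
$L{\left(U \right)} = 2 U^{2}$ ($L{\left(U \right)} = 2 U U = 2 U^{2}$)
$l{\left(Y \right)} = 32$ ($l{\left(Y \right)} = 2 \cdot 4^{2} = 2 \cdot 16 = 32$)
$g{\left(D,x \right)} = 128 D + 128 x$ ($g{\left(D,x \right)} = 4 \left(D + x\right) 32 = 4 \left(32 D + 32 x\right) = 128 D + 128 x$)
$o{\left(m,S \right)} = 1408 - m$ ($o{\left(m,S \right)} = \left(128 \cdot 5 + 128 \cdot 6\right) - m = \left(640 + 768\right) - m = 1408 - m$)
$7255 o{\left(T{\left(2,h \right)},q{\left(4 \right)} \right)} = 7255 \left(1408 - -8\right) = 7255 \left(1408 + 8\right) = 7255 \cdot 1416 = 10273080$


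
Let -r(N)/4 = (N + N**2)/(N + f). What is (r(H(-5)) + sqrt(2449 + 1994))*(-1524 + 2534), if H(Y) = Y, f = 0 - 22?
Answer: 80800/27 + 1010*sqrt(4443) ≈ 70315.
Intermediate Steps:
f = -22
r(N) = -4*(N + N**2)/(-22 + N) (r(N) = -4*(N + N**2)/(N - 22) = -4*(N + N**2)/(-22 + N))
(r(H(-5)) + sqrt(2449 + 1994))*(-1524 + 2534) = (-4*(-5)*(1 - 5)/(-22 - 5) + sqrt(2449 + 1994))*(-1524 + 2534) = (-4*(-5)*(-4)/(-27) + sqrt(4443))*1010 = (-4*(-5)*(-1/27)*(-4) + sqrt(4443))*1010 = (80/27 + sqrt(4443))*1010 = 80800/27 + 1010*sqrt(4443)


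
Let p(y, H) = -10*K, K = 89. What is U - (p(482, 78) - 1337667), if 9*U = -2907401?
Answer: 9139612/9 ≈ 1.0155e+6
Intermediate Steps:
p(y, H) = -890 (p(y, H) = -10*89 = -890)
U = -2907401/9 (U = (⅑)*(-2907401) = -2907401/9 ≈ -3.2304e+5)
U - (p(482, 78) - 1337667) = -2907401/9 - (-890 - 1337667) = -2907401/9 - 1*(-1338557) = -2907401/9 + 1338557 = 9139612/9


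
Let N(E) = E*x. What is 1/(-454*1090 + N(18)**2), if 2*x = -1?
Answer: -1/494779 ≈ -2.0211e-6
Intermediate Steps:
x = -1/2 (x = (1/2)*(-1) = -1/2 ≈ -0.50000)
N(E) = -E/2 (N(E) = E*(-1/2) = -E/2)
1/(-454*1090 + N(18)**2) = 1/(-454*1090 + (-1/2*18)**2) = 1/(-494860 + (-9)**2) = 1/(-494860 + 81) = 1/(-494779) = -1/494779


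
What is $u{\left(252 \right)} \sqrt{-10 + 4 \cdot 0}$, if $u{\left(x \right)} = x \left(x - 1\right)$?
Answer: $63252 i \sqrt{10} \approx 2.0002 \cdot 10^{5} i$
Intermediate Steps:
$u{\left(x \right)} = x \left(-1 + x\right)$
$u{\left(252 \right)} \sqrt{-10 + 4 \cdot 0} = 252 \left(-1 + 252\right) \sqrt{-10 + 4 \cdot 0} = 252 \cdot 251 \sqrt{-10 + 0} = 63252 \sqrt{-10} = 63252 i \sqrt{10}$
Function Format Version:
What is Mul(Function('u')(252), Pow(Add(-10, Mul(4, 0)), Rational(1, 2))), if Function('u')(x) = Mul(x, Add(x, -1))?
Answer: Mul(63252, I, Pow(10, Rational(1, 2))) ≈ Mul(2.0002e+5, I)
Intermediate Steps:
Function('u')(x) = Mul(x, Add(-1, x))
Mul(Function('u')(252), Pow(Add(-10, Mul(4, 0)), Rational(1, 2))) = Mul(Mul(252, Add(-1, 252)), Pow(Add(-10, Mul(4, 0)), Rational(1, 2))) = Mul(Mul(252, 251), Pow(Add(-10, 0), Rational(1, 2))) = Mul(63252, Pow(-10, Rational(1, 2))) = Mul(63252, Mul(I, Pow(10, Rational(1, 2)))) = Mul(63252, I, Pow(10, Rational(1, 2)))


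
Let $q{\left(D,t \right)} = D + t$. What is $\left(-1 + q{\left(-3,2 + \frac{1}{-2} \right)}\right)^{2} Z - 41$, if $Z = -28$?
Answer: $-216$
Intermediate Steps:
$\left(-1 + q{\left(-3,2 + \frac{1}{-2} \right)}\right)^{2} Z - 41 = \left(-1 - \left(1 + \frac{1}{2}\right)\right)^{2} \left(-28\right) - 41 = \left(-1 + \left(-3 + \left(2 - \frac{1}{2}\right)\right)\right)^{2} \left(-28\right) - 41 = \left(-1 + \left(-3 + \frac{3}{2}\right)\right)^{2} \left(-28\right) - 41 = \left(-1 - \frac{3}{2}\right)^{2} \left(-28\right) - 41 = \left(- \frac{5}{2}\right)^{2} \left(-28\right) - 41 = \frac{25}{4} \left(-28\right) - 41 = -175 - 41 = -216$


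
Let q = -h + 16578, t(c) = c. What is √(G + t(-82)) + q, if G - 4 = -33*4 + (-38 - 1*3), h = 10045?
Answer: 6533 + I*√251 ≈ 6533.0 + 15.843*I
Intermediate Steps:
q = 6533 (q = -1*10045 + 16578 = -10045 + 16578 = 6533)
G = -169 (G = 4 + (-33*4 + (-38 - 1*3)) = 4 + (-132 + (-38 - 3)) = 4 + (-132 - 41) = 4 - 173 = -169)
√(G + t(-82)) + q = √(-169 - 82) + 6533 = √(-251) + 6533 = I*√251 + 6533 = 6533 + I*√251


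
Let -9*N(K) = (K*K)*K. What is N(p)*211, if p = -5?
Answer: 26375/9 ≈ 2930.6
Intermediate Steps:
N(K) = -K³/9 (N(K) = -K*K*K/9 = -K²*K/9 = -K³/9)
N(p)*211 = -⅑*(-5)³*211 = -⅑*(-125)*211 = (125/9)*211 = 26375/9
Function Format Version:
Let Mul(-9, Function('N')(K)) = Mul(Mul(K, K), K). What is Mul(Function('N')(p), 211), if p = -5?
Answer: Rational(26375, 9) ≈ 2930.6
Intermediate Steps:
Function('N')(K) = Mul(Rational(-1, 9), Pow(K, 3)) (Function('N')(K) = Mul(Rational(-1, 9), Mul(Mul(K, K), K)) = Mul(Rational(-1, 9), Mul(Pow(K, 2), K)) = Mul(Rational(-1, 9), Pow(K, 3)))
Mul(Function('N')(p), 211) = Mul(Mul(Rational(-1, 9), Pow(-5, 3)), 211) = Mul(Mul(Rational(-1, 9), -125), 211) = Mul(Rational(125, 9), 211) = Rational(26375, 9)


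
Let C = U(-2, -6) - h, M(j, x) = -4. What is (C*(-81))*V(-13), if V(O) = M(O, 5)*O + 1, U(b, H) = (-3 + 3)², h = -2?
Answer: -8586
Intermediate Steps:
U(b, H) = 0 (U(b, H) = 0² = 0)
C = 2 (C = 0 - 1*(-2) = 0 + 2 = 2)
V(O) = 1 - 4*O (V(O) = -4*O + 1 = 1 - 4*O)
(C*(-81))*V(-13) = (2*(-81))*(1 - 4*(-13)) = -162*(1 + 52) = -162*53 = -8586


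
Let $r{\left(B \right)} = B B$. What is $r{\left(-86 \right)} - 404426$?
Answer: $-397030$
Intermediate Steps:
$r{\left(B \right)} = B^{2}$
$r{\left(-86 \right)} - 404426 = \left(-86\right)^{2} - 404426 = 7396 - 404426 = -397030$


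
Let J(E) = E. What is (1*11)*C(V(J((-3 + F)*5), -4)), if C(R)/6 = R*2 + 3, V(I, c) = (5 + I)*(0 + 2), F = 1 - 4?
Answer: -6402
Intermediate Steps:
F = -3
V(I, c) = 10 + 2*I (V(I, c) = (5 + I)*2 = 10 + 2*I)
C(R) = 18 + 12*R (C(R) = 6*(R*2 + 3) = 6*(2*R + 3) = 6*(3 + 2*R) = 18 + 12*R)
(1*11)*C(V(J((-3 + F)*5), -4)) = (1*11)*(18 + 12*(10 + 2*((-3 - 3)*5))) = 11*(18 + 12*(10 + 2*(-6*5))) = 11*(18 + 12*(10 + 2*(-30))) = 11*(18 + 12*(10 - 60)) = 11*(18 + 12*(-50)) = 11*(18 - 600) = 11*(-582) = -6402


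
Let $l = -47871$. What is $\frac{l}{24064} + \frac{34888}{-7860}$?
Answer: $- \frac{303952723}{47285760} \approx -6.428$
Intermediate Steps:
$\frac{l}{24064} + \frac{34888}{-7860} = - \frac{47871}{24064} + \frac{34888}{-7860} = \left(-47871\right) \frac{1}{24064} + 34888 \left(- \frac{1}{7860}\right) = - \frac{47871}{24064} - \frac{8722}{1965} = - \frac{303952723}{47285760}$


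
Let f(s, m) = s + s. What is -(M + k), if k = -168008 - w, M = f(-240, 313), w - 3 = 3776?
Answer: 172267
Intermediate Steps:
w = 3779 (w = 3 + 3776 = 3779)
f(s, m) = 2*s
M = -480 (M = 2*(-240) = -480)
k = -171787 (k = -168008 - 1*3779 = -168008 - 3779 = -171787)
-(M + k) = -(-480 - 171787) = -1*(-172267) = 172267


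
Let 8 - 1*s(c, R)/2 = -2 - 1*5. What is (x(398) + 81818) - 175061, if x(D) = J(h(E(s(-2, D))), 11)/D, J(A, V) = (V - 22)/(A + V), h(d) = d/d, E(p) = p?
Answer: -445328579/4776 ≈ -93243.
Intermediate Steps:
s(c, R) = 30 (s(c, R) = 16 - 2*(-2 - 1*5) = 16 - 2*(-2 - 5) = 16 - 2*(-7) = 16 + 14 = 30)
h(d) = 1
J(A, V) = (-22 + V)/(A + V)
x(D) = -11/(12*D) (x(D) = ((-22 + 11)/(1 + 11))/D = (-11/12)/D = ((1/12)*(-11))/D = -11/(12*D))
(x(398) + 81818) - 175061 = (-11/12/398 + 81818) - 175061 = (-11/12*1/398 + 81818) - 175061 = (-11/4776 + 81818) - 175061 = 390762757/4776 - 175061 = -445328579/4776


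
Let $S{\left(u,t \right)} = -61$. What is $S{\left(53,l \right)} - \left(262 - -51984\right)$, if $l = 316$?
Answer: $-52307$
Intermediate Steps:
$S{\left(53,l \right)} - \left(262 - -51984\right) = -61 - \left(262 - -51984\right) = -61 - \left(262 + 51984\right) = -61 - 52246 = -52307$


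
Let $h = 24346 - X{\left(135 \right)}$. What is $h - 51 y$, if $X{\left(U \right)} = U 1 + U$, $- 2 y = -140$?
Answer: $20506$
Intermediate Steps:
$y = 70$ ($y = \left(- \frac{1}{2}\right) \left(-140\right) = 70$)
$X{\left(U \right)} = 2 U$ ($X{\left(U \right)} = U + U = 2 U$)
$h = 24076$ ($h = 24346 - 2 \cdot 135 = 24346 - 270 = 24076$)
$h - 51 y = 24076 - 3570 = 20506$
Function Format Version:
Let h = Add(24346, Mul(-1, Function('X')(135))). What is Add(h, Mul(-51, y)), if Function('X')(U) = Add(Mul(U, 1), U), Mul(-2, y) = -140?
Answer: 20506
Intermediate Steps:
y = 70 (y = Mul(Rational(-1, 2), -140) = 70)
Function('X')(U) = Mul(2, U) (Function('X')(U) = Add(U, U) = Mul(2, U))
h = 24076 (h = Add(24346, Mul(-1, Mul(2, 135))) = Add(24346, Mul(-1, 270)) = Add(24346, -270) = 24076)
Add(h, Mul(-51, y)) = Add(24076, Mul(-51, 70)) = Add(24076, -3570) = 20506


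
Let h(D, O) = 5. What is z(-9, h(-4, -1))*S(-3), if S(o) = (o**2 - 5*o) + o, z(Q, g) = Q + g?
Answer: -84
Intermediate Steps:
S(o) = o**2 - 4*o
z(-9, h(-4, -1))*S(-3) = (-9 + 5)*(-3*(-4 - 3)) = -(-12)*(-7) = -4*21 = -84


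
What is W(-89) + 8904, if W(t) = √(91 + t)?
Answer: 8904 + √2 ≈ 8905.4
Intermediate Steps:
W(-89) + 8904 = √(91 - 89) + 8904 = √2 + 8904 = 8904 + √2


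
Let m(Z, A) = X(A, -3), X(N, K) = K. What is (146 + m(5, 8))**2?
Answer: 20449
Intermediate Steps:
m(Z, A) = -3
(146 + m(5, 8))**2 = (146 - 3)**2 = 143**2 = 20449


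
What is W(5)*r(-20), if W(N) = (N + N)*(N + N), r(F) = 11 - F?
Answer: 3100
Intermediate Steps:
W(N) = 4*N**2 (W(N) = (2*N)*(2*N) = 4*N**2)
W(5)*r(-20) = (4*5**2)*(11 - 1*(-20)) = (4*25)*(11 + 20) = 100*31 = 3100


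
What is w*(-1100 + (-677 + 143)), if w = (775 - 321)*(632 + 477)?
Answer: -822696124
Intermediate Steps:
w = 503486 (w = 454*1109 = 503486)
w*(-1100 + (-677 + 143)) = 503486*(-1100 + (-677 + 143)) = 503486*(-1100 - 534) = 503486*(-1634) = -822696124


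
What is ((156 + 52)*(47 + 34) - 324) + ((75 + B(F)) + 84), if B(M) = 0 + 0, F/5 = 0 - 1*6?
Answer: 16683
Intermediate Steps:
F = -30 (F = 5*(0 - 1*6) = 5*(0 - 6) = 5*(-6) = -30)
B(M) = 0
((156 + 52)*(47 + 34) - 324) + ((75 + B(F)) + 84) = ((156 + 52)*(47 + 34) - 324) + ((75 + 0) + 84) = (208*81 - 324) + (75 + 84) = (16848 - 324) + 159 = 16524 + 159 = 16683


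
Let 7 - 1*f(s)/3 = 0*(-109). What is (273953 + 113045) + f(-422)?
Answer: 387019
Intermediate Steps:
f(s) = 21 (f(s) = 21 - 0*(-109) = 21 - 3*0 = 21 + 0 = 21)
(273953 + 113045) + f(-422) = (273953 + 113045) + 21 = 386998 + 21 = 387019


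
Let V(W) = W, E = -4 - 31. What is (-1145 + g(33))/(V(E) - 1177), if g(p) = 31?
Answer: 557/606 ≈ 0.91914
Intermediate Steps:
E = -35
(-1145 + g(33))/(V(E) - 1177) = (-1145 + 31)/(-35 - 1177) = -1114/(-1212) = -1114*(-1/1212) = 557/606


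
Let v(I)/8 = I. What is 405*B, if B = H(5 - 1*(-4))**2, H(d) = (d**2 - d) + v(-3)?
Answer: 933120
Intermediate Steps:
v(I) = 8*I
H(d) = -24 + d**2 - d (H(d) = (d**2 - d) + 8*(-3) = (d**2 - d) - 24 = -24 + d**2 - d)
B = 2304 (B = (-24 + (5 - 1*(-4))**2 - (5 - 1*(-4)))**2 = (-24 + (5 + 4)**2 - (5 + 4))**2 = (-24 + 9**2 - 1*9)**2 = (-24 + 81 - 9)**2 = 48**2 = 2304)
405*B = 405*2304 = 933120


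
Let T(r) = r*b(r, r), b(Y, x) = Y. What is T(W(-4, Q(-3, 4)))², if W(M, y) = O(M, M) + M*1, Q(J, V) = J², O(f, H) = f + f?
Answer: 20736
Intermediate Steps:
O(f, H) = 2*f
W(M, y) = 3*M (W(M, y) = 2*M + M*1 = 2*M + M = 3*M)
T(r) = r² (T(r) = r*r = r²)
T(W(-4, Q(-3, 4)))² = ((3*(-4))²)² = ((-12)²)² = 144² = 20736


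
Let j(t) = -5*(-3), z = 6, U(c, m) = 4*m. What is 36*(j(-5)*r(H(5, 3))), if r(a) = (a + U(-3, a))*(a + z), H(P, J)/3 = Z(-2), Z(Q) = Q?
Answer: 0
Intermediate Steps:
H(P, J) = -6 (H(P, J) = 3*(-2) = -6)
r(a) = 5*a*(6 + a) (r(a) = (a + 4*a)*(a + 6) = (5*a)*(6 + a) = 5*a*(6 + a))
j(t) = 15
36*(j(-5)*r(H(5, 3))) = 36*(15*(5*(-6)*(6 - 6))) = 36*(15*(5*(-6)*0)) = 36*(15*0) = 36*0 = 0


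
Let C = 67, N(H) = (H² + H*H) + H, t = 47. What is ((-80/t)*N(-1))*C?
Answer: -5360/47 ≈ -114.04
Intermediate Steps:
N(H) = H + 2*H² (N(H) = (H² + H²) + H = 2*H² + H = H + 2*H²)
((-80/t)*N(-1))*C = ((-80/47)*(-(1 + 2*(-1))))*67 = ((-80*1/47)*(-(1 - 2)))*67 = -(-80)*(-1)/47*67 = -80/47*1*67 = -80/47*67 = -5360/47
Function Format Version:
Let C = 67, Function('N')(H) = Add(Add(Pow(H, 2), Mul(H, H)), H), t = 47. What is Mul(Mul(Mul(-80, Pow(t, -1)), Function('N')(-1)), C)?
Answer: Rational(-5360, 47) ≈ -114.04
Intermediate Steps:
Function('N')(H) = Add(H, Mul(2, Pow(H, 2))) (Function('N')(H) = Add(Add(Pow(H, 2), Pow(H, 2)), H) = Add(Mul(2, Pow(H, 2)), H) = Add(H, Mul(2, Pow(H, 2))))
Mul(Mul(Mul(-80, Pow(t, -1)), Function('N')(-1)), C) = Mul(Mul(Mul(-80, Pow(47, -1)), Mul(-1, Add(1, Mul(2, -1)))), 67) = Mul(Mul(Mul(-80, Rational(1, 47)), Mul(-1, Add(1, -2))), 67) = Mul(Mul(Rational(-80, 47), Mul(-1, -1)), 67) = Mul(Mul(Rational(-80, 47), 1), 67) = Mul(Rational(-80, 47), 67) = Rational(-5360, 47)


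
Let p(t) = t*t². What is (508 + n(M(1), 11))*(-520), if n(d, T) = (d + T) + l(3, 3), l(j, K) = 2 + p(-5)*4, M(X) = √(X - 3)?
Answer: -10920 - 520*I*√2 ≈ -10920.0 - 735.39*I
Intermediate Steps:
p(t) = t³
M(X) = √(-3 + X)
l(j, K) = -498 (l(j, K) = 2 + (-5)³*4 = 2 - 125*4 = 2 - 500 = -498)
n(d, T) = -498 + T + d (n(d, T) = (d + T) - 498 = (T + d) - 498 = -498 + T + d)
(508 + n(M(1), 11))*(-520) = (508 + (-498 + 11 + √(-3 + 1)))*(-520) = (508 + (-498 + 11 + √(-2)))*(-520) = (508 + (-498 + 11 + I*√2))*(-520) = (508 + (-487 + I*√2))*(-520) = (21 + I*√2)*(-520) = -10920 - 520*I*√2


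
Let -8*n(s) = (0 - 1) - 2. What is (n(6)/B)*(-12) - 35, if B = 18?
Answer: -141/4 ≈ -35.250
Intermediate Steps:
n(s) = 3/8 (n(s) = -((0 - 1) - 2)/8 = -(-1 - 2)/8 = -⅛*(-3) = 3/8)
(n(6)/B)*(-12) - 35 = ((3/8)/18)*(-12) - 35 = ((3/8)*(1/18))*(-12) - 35 = (1/48)*(-12) - 35 = -¼ - 35 = -141/4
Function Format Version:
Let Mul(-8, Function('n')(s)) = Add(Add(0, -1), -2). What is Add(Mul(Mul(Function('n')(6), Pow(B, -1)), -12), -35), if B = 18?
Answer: Rational(-141, 4) ≈ -35.250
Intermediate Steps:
Function('n')(s) = Rational(3, 8) (Function('n')(s) = Mul(Rational(-1, 8), Add(Add(0, -1), -2)) = Mul(Rational(-1, 8), Add(-1, -2)) = Mul(Rational(-1, 8), -3) = Rational(3, 8))
Add(Mul(Mul(Function('n')(6), Pow(B, -1)), -12), -35) = Add(Mul(Mul(Rational(3, 8), Pow(18, -1)), -12), -35) = Add(Mul(Mul(Rational(3, 8), Rational(1, 18)), -12), -35) = Add(Mul(Rational(1, 48), -12), -35) = Add(Rational(-1, 4), -35) = Rational(-141, 4)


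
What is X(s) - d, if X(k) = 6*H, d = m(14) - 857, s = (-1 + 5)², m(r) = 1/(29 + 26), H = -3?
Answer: 46144/55 ≈ 838.98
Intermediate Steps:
m(r) = 1/55
s = 16 (s = 4² = 16)
d = -47134/55 (d = 1/55 - 857 = -47134/55 ≈ -856.98)
X(k) = -18 (X(k) = 6*(-3) = -18)
X(s) - d = -18 - 1*(-47134/55) = -18 + 47134/55 = 46144/55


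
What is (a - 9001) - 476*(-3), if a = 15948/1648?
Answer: -3116089/412 ≈ -7563.3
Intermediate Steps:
a = 3987/412 (a = 15948*(1/1648) = 3987/412 ≈ 9.6772)
(a - 9001) - 476*(-3) = (3987/412 - 9001) - 476*(-3) = -3704425/412 + 1428 = -3116089/412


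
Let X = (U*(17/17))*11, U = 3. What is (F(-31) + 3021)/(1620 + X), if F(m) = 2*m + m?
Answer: 976/551 ≈ 1.7713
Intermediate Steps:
F(m) = 3*m
X = 33 (X = (3*(17/17))*11 = (3*(17*(1/17)))*11 = (3*1)*11 = 3*11 = 33)
(F(-31) + 3021)/(1620 + X) = (3*(-31) + 3021)/(1620 + 33) = (-93 + 3021)/1653 = 2928*(1/1653) = 976/551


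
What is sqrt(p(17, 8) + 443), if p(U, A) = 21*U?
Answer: 20*sqrt(2) ≈ 28.284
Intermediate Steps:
sqrt(p(17, 8) + 443) = sqrt(21*17 + 443) = sqrt(357 + 443) = sqrt(800) = 20*sqrt(2)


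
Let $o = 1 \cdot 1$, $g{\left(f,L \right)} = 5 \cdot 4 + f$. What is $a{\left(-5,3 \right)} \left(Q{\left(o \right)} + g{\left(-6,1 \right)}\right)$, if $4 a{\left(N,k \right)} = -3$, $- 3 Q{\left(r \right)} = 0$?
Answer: $- \frac{21}{2} \approx -10.5$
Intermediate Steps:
$g{\left(f,L \right)} = 20 + f$
$o = 1$
$Q{\left(r \right)} = 0$ ($Q{\left(r \right)} = \left(- \frac{1}{3}\right) 0 = 0$)
$a{\left(N,k \right)} = - \frac{3}{4}$ ($a{\left(N,k \right)} = \frac{1}{4} \left(-3\right) = - \frac{3}{4}$)
$a{\left(-5,3 \right)} \left(Q{\left(o \right)} + g{\left(-6,1 \right)}\right) = - \frac{3 \left(0 + \left(20 - 6\right)\right)}{4} = - \frac{3 \left(0 + 14\right)}{4} = \left(- \frac{3}{4}\right) 14 = - \frac{21}{2}$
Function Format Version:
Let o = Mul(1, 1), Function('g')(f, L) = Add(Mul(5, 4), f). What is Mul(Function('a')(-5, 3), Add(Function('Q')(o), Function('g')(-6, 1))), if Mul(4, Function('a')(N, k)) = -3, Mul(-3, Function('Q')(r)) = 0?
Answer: Rational(-21, 2) ≈ -10.500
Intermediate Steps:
Function('g')(f, L) = Add(20, f)
o = 1
Function('Q')(r) = 0 (Function('Q')(r) = Mul(Rational(-1, 3), 0) = 0)
Function('a')(N, k) = Rational(-3, 4) (Function('a')(N, k) = Mul(Rational(1, 4), -3) = Rational(-3, 4))
Mul(Function('a')(-5, 3), Add(Function('Q')(o), Function('g')(-6, 1))) = Mul(Rational(-3, 4), Add(0, Add(20, -6))) = Mul(Rational(-3, 4), Add(0, 14)) = Mul(Rational(-3, 4), 14) = Rational(-21, 2)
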